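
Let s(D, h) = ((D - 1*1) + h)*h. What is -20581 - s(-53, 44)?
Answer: -20141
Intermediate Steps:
s(D, h) = h*(-1 + D + h) (s(D, h) = ((D - 1) + h)*h = ((-1 + D) + h)*h = (-1 + D + h)*h = h*(-1 + D + h))
-20581 - s(-53, 44) = -20581 - 44*(-1 - 53 + 44) = -20581 - 44*(-10) = -20581 - 1*(-440) = -20581 + 440 = -20141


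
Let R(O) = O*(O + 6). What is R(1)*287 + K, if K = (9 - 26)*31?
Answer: 1482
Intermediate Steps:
R(O) = O*(6 + O)
K = -527 (K = -17*31 = -527)
R(1)*287 + K = (1*(6 + 1))*287 - 527 = (1*7)*287 - 527 = 7*287 - 527 = 2009 - 527 = 1482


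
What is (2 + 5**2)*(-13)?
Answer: -351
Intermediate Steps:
(2 + 5**2)*(-13) = (2 + 25)*(-13) = 27*(-13) = -351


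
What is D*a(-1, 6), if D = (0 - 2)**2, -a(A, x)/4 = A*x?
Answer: 96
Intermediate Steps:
a(A, x) = -4*A*x
D = 4 (D = (-2)**2 = 4)
D*a(-1, 6) = 4*(-4*(-1)*6) = 4*24 = 96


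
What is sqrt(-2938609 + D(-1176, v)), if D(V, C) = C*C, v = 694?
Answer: 9*I*sqrt(30333) ≈ 1567.5*I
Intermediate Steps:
D(V, C) = C**2
sqrt(-2938609 + D(-1176, v)) = sqrt(-2938609 + 694**2) = sqrt(-2938609 + 481636) = sqrt(-2456973) = 9*I*sqrt(30333)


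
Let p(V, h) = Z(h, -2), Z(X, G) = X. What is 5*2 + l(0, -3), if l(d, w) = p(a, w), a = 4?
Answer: 7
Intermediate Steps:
p(V, h) = h
l(d, w) = w
5*2 + l(0, -3) = 5*2 - 3 = 10 - 3 = 7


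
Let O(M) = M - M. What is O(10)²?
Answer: 0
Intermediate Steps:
O(M) = 0
O(10)² = 0² = 0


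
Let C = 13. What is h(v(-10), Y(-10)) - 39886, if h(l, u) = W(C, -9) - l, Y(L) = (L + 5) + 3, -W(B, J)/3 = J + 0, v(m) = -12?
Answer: -39847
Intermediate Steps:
W(B, J) = -3*J (W(B, J) = -3*(J + 0) = -3*J)
Y(L) = 8 + L (Y(L) = (5 + L) + 3 = 8 + L)
h(l, u) = 27 - l (h(l, u) = -3*(-9) - l = 27 - l)
h(v(-10), Y(-10)) - 39886 = (27 - 1*(-12)) - 39886 = (27 + 12) - 39886 = 39 - 39886 = -39847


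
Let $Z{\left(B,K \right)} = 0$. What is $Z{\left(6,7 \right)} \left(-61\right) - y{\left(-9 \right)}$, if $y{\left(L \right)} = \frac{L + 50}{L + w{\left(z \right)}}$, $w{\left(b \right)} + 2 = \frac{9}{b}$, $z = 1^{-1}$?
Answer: $\frac{41}{2} \approx 20.5$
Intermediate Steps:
$z = 1$
$w{\left(b \right)} = -2 + \frac{9}{b}$
$y{\left(L \right)} = \frac{50 + L}{7 + L}$ ($y{\left(L \right)} = \frac{L + 50}{L - \left(2 - \frac{9}{1}\right)} = \frac{50 + L}{L + \left(-2 + 9 \cdot 1\right)} = \frac{50 + L}{L + \left(-2 + 9\right)} = \frac{50 + L}{L + 7} = \frac{50 + L}{7 + L}$)
$Z{\left(6,7 \right)} \left(-61\right) - y{\left(-9 \right)} = 0 \left(-61\right) - \frac{50 - 9}{7 - 9} = 0 - \frac{1}{-2} \cdot 41 = 0 - \left(- \frac{1}{2}\right) 41 = 0 - - \frac{41}{2} = 0 + \frac{41}{2} = \frac{41}{2}$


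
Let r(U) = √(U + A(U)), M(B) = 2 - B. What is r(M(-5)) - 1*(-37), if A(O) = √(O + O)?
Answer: 37 + √(7 + √14) ≈ 40.277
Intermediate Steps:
A(O) = √2*√O (A(O) = √(2*O) = √2*√O)
r(U) = √(U + √2*√U)
r(M(-5)) - 1*(-37) = √((2 - 1*(-5)) + √2*√(2 - 1*(-5))) - 1*(-37) = √((2 + 5) + √2*√(2 + 5)) + 37 = √(7 + √2*√7) + 37 = √(7 + √14) + 37 = 37 + √(7 + √14)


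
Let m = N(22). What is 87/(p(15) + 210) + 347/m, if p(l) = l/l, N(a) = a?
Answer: 75131/4642 ≈ 16.185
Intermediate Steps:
m = 22
p(l) = 1
87/(p(15) + 210) + 347/m = 87/(1 + 210) + 347/22 = 87/211 + 347*(1/22) = 87*(1/211) + 347/22 = 87/211 + 347/22 = 75131/4642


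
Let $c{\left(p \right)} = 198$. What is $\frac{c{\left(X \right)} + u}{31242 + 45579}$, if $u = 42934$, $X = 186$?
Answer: $\frac{43132}{76821} \approx 0.56146$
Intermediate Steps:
$\frac{c{\left(X \right)} + u}{31242 + 45579} = \frac{198 + 42934}{31242 + 45579} = \frac{43132}{76821}$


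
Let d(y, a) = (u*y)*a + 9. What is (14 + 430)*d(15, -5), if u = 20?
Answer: -662004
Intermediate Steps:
d(y, a) = 9 + 20*a*y (d(y, a) = (20*y)*a + 9 = 20*a*y + 9 = 9 + 20*a*y)
(14 + 430)*d(15, -5) = (14 + 430)*(9 + 20*(-5)*15) = 444*(9 - 1500) = 444*(-1491) = -662004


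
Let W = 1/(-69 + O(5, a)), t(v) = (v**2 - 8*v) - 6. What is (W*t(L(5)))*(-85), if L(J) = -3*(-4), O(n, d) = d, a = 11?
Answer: 1785/29 ≈ 61.552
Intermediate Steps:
L(J) = 12
t(v) = -6 + v**2 - 8*v
W = -1/58 (W = 1/(-69 + 11) = 1/(-58) = -1/58 ≈ -0.017241)
(W*t(L(5)))*(-85) = -(-6 + 12**2 - 8*12)/58*(-85) = -(-6 + 144 - 96)/58*(-85) = -1/58*42*(-85) = -21/29*(-85) = 1785/29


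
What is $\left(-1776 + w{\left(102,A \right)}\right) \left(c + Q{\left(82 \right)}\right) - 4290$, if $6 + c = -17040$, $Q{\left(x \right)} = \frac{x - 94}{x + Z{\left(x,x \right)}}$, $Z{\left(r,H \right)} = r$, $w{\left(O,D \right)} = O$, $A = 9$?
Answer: $\frac{1169764296}{41} \approx 2.8531 \cdot 10^{7}$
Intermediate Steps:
$Q{\left(x \right)} = \frac{-94 + x}{2 x}$ ($Q{\left(x \right)} = \frac{x - 94}{x + x} = \frac{-94 + x}{2 x}$)
$c = -17046$ ($c = -6 - 17040 = -17046$)
$\left(-1776 + w{\left(102,A \right)}\right) \left(c + Q{\left(82 \right)}\right) - 4290 = \left(-1776 + 102\right) \left(-17046 + \frac{-94 + 82}{2 \cdot 82}\right) - 4290 = - 1674 \left(-17046 + \frac{1}{2} \cdot \frac{1}{82} \left(-12\right)\right) - 4290 = - 1674 \left(-17046 - \frac{3}{41}\right) - 4290 = \left(-1674\right) \left(- \frac{698889}{41}\right) - 4290 = \frac{1169940186}{41} - 4290 = \frac{1169764296}{41}$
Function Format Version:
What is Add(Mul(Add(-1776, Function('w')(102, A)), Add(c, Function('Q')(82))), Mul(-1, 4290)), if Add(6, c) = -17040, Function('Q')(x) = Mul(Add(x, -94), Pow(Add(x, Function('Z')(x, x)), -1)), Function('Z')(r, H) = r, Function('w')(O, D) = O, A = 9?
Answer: Rational(1169764296, 41) ≈ 2.8531e+7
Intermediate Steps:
Function('Q')(x) = Mul(Rational(1, 2), Pow(x, -1), Add(-94, x)) (Function('Q')(x) = Mul(Add(x, -94), Pow(Add(x, x), -1)) = Mul(Add(-94, x), Pow(Mul(2, x), -1)) = Mul(Add(-94, x), Mul(Rational(1, 2), Pow(x, -1))) = Mul(Rational(1, 2), Pow(x, -1), Add(-94, x)))
c = -17046 (c = Add(-6, -17040) = -17046)
Add(Mul(Add(-1776, Function('w')(102, A)), Add(c, Function('Q')(82))), Mul(-1, 4290)) = Add(Mul(Add(-1776, 102), Add(-17046, Mul(Rational(1, 2), Pow(82, -1), Add(-94, 82)))), Mul(-1, 4290)) = Add(Mul(-1674, Add(-17046, Mul(Rational(1, 2), Rational(1, 82), -12))), -4290) = Add(Mul(-1674, Add(-17046, Rational(-3, 41))), -4290) = Add(Mul(-1674, Rational(-698889, 41)), -4290) = Add(Rational(1169940186, 41), -4290) = Rational(1169764296, 41)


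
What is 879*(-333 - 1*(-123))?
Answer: -184590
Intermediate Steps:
879*(-333 - 1*(-123)) = 879*(-333 + 123) = 879*(-210) = -184590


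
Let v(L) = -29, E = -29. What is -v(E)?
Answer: 29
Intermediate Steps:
-v(E) = -1*(-29) = 29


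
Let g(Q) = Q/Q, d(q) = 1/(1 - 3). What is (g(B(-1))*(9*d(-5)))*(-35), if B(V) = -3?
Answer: 315/2 ≈ 157.50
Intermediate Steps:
d(q) = -1/2 (d(q) = 1/(-2) = -1/2)
g(Q) = 1
(g(B(-1))*(9*d(-5)))*(-35) = (1*(9*(-1/2)))*(-35) = (1*(-9/2))*(-35) = -9/2*(-35) = 315/2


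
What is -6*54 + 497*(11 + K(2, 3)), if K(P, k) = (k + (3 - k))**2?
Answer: 9616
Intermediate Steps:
K(P, k) = 9 (K(P, k) = 3**2 = 9)
-6*54 + 497*(11 + K(2, 3)) = -6*54 + 497*(11 + 9) = -324 + 497*20 = -324 + 9940 = 9616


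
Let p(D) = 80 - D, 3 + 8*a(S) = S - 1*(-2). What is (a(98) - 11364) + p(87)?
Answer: -90871/8 ≈ -11359.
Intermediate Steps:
a(S) = -⅛ + S/8 (a(S) = -3/8 + (S - 1*(-2))/8 = -3/8 + (S + 2)/8 = -3/8 + (2 + S)/8 = -3/8 + (¼ + S/8) = -⅛ + S/8)
(a(98) - 11364) + p(87) = ((-⅛ + (⅛)*98) - 11364) + (80 - 1*87) = ((-⅛ + 49/4) - 11364) + (80 - 87) = (97/8 - 11364) - 7 = -90815/8 - 7 = -90871/8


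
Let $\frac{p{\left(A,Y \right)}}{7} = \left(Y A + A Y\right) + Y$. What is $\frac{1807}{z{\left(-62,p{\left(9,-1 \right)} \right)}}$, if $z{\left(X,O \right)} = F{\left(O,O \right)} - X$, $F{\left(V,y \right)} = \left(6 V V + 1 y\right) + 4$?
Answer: $\frac{139}{8159} \approx 0.017036$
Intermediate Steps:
$p{\left(A,Y \right)} = 7 Y + 14 A Y$ ($p{\left(A,Y \right)} = 7 \left(\left(Y A + A Y\right) + Y\right) = 7 \left(\left(A Y + A Y\right) + Y\right) = 7 \left(2 A Y + Y\right) = 7 \left(Y + 2 A Y\right) = 7 Y + 14 A Y$)
$F{\left(V,y \right)} = 4 + y + 6 V^{2}$ ($F{\left(V,y \right)} = \left(6 V^{2} + y\right) + 4 = \left(y + 6 V^{2}\right) + 4 = 4 + y + 6 V^{2}$)
$z{\left(X,O \right)} = 4 + O - X + 6 O^{2}$ ($z{\left(X,O \right)} = \left(4 + O + 6 O^{2}\right) - X = 4 + O - X + 6 O^{2}$)
$\frac{1807}{z{\left(-62,p{\left(9,-1 \right)} \right)}} = \frac{1807}{4 + 7 \left(-1\right) \left(1 + 2 \cdot 9\right) - -62 + 6 \left(7 \left(-1\right) \left(1 + 2 \cdot 9\right)\right)^{2}} = \frac{1807}{4 + 7 \left(-1\right) \left(1 + 18\right) + 62 + 6 \left(7 \left(-1\right) \left(1 + 18\right)\right)^{2}} = \frac{1807}{4 + 7 \left(-1\right) 19 + 62 + 6 \left(7 \left(-1\right) 19\right)^{2}} = \frac{1807}{4 - 133 + 62 + 6 \left(-133\right)^{2}} = \frac{1807}{4 - 133 + 62 + 6 \cdot 17689} = \frac{1807}{4 - 133 + 62 + 106134} = \frac{1807}{106067} = 1807 \cdot \frac{1}{106067} = \frac{139}{8159}$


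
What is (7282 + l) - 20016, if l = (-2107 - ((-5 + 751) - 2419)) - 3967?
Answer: -17135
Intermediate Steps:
l = -4401 (l = (-2107 - (746 - 2419)) - 3967 = (-2107 - 1*(-1673)) - 3967 = (-2107 + 1673) - 3967 = -434 - 3967 = -4401)
(7282 + l) - 20016 = (7282 - 4401) - 20016 = 2881 - 20016 = -17135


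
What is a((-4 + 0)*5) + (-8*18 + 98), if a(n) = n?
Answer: -66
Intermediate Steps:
a((-4 + 0)*5) + (-8*18 + 98) = (-4 + 0)*5 + (-8*18 + 98) = -4*5 + (-144 + 98) = -20 - 46 = -66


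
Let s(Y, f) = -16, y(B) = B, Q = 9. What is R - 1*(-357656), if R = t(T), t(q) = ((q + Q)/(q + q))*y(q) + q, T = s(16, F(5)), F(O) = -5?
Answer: 715273/2 ≈ 3.5764e+5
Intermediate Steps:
T = -16
t(q) = 9/2 + 3*q/2 (t(q) = ((q + 9)/(q + q))*q + q = ((9 + q)/((2*q)))*q + q = ((9 + q)*(1/(2*q)))*q + q = ((9 + q)/(2*q))*q + q = (9/2 + q/2) + q = 9/2 + 3*q/2)
R = -39/2 (R = 9/2 + (3/2)*(-16) = 9/2 - 24 = -39/2 ≈ -19.500)
R - 1*(-357656) = -39/2 - 1*(-357656) = -39/2 + 357656 = 715273/2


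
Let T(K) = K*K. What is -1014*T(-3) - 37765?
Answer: -46891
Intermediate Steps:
T(K) = K²
-1014*T(-3) - 37765 = -1014*(-3)² - 37765 = -1014*9 - 37765 = -9126 - 37765 = -46891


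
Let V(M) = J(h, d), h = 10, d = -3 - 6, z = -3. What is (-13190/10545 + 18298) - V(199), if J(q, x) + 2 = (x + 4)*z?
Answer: 38560427/2109 ≈ 18284.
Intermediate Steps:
d = -9
J(q, x) = -14 - 3*x (J(q, x) = -2 + (x + 4)*(-3) = -2 + (4 + x)*(-3) = -2 + (-12 - 3*x) = -14 - 3*x)
V(M) = 13 (V(M) = -14 - 3*(-9) = -14 + 27 = 13)
(-13190/10545 + 18298) - V(199) = (-13190/10545 + 18298) - 1*13 = (-13190*1/10545 + 18298) - 13 = (-2638/2109 + 18298) - 13 = 38587844/2109 - 13 = 38560427/2109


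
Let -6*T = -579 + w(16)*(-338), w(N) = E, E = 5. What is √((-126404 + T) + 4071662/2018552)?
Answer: I*√288838470750634929/1513914 ≈ 355.0*I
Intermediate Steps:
w(N) = 5
T = 2269/6 (T = -(-579 + 5*(-338))/6 = -(-579 - 1690)/6 = -⅙*(-2269) = 2269/6 ≈ 378.17)
√((-126404 + T) + 4071662/2018552) = √((-126404 + 2269/6) + 4071662/2018552) = √(-756155/6 + 4071662*(1/2018552)) = √(-756155/6 + 2035831/1009276) = √(-381578439397/3027828) = I*√288838470750634929/1513914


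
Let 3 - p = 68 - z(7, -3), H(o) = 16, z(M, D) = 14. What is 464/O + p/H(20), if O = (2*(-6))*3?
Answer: -2315/144 ≈ -16.076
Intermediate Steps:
O = -36 (O = -12*3 = -36)
p = -51 (p = 3 - (68 - 1*14) = 3 - (68 - 14) = 3 - 1*54 = 3 - 54 = -51)
464/O + p/H(20) = 464/(-36) - 51/16 = 464*(-1/36) - 51*1/16 = -116/9 - 51/16 = -2315/144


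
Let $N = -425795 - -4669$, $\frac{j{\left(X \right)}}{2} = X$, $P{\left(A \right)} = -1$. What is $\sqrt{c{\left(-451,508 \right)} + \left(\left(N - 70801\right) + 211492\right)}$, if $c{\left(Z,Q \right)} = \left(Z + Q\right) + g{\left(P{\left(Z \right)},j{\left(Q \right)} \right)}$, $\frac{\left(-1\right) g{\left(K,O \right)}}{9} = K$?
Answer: $i \sqrt{280369} \approx 529.5 i$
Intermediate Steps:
$j{\left(X \right)} = 2 X$
$g{\left(K,O \right)} = - 9 K$
$N = -421126$ ($N = -425795 + 4669 = -421126$)
$c{\left(Z,Q \right)} = 9 + Q + Z$ ($c{\left(Z,Q \right)} = \left(Z + Q\right) - -9 = \left(Q + Z\right) + 9 = 9 + Q + Z$)
$\sqrt{c{\left(-451,508 \right)} + \left(\left(N - 70801\right) + 211492\right)} = \sqrt{\left(9 + 508 - 451\right) + \left(\left(-421126 - 70801\right) + 211492\right)} = \sqrt{66 + \left(-491927 + 211492\right)} = \sqrt{66 - 280435} = \sqrt{-280369} = i \sqrt{280369}$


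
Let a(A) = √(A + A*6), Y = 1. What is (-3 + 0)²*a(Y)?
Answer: 9*√7 ≈ 23.812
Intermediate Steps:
a(A) = √7*√A (a(A) = √(A + 6*A) = √(7*A) = √7*√A)
(-3 + 0)²*a(Y) = (-3 + 0)²*(√7*√1) = (-3)²*(√7*1) = 9*√7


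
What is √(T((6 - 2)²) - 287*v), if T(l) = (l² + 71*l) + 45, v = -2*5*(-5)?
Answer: I*√12913 ≈ 113.64*I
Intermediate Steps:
v = 50 (v = -10*(-5) = 50)
T(l) = 45 + l² + 71*l
√(T((6 - 2)²) - 287*v) = √((45 + ((6 - 2)²)² + 71*(6 - 2)²) - 287*50) = √((45 + (4²)² + 71*4²) - 14350) = √((45 + 16² + 71*16) - 14350) = √((45 + 256 + 1136) - 14350) = √(1437 - 14350) = √(-12913) = I*√12913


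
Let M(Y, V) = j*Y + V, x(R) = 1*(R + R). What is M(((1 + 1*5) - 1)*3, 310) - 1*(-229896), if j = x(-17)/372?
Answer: 14272687/62 ≈ 2.3020e+5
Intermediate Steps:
x(R) = 2*R (x(R) = 1*(2*R) = 2*R)
j = -17/186 (j = (2*(-17))/372 = -34*1/372 = -17/186 ≈ -0.091398)
M(Y, V) = V - 17*Y/186 (M(Y, V) = -17*Y/186 + V = V - 17*Y/186)
M(((1 + 1*5) - 1)*3, 310) - 1*(-229896) = (310 - 17*((1 + 1*5) - 1)*3/186) - 1*(-229896) = (310 - 17*((1 + 5) - 1)*3/186) + 229896 = (310 - 17*(6 - 1)*3/186) + 229896 = (310 - 85*3/186) + 229896 = (310 - 17/186*15) + 229896 = (310 - 85/62) + 229896 = 19135/62 + 229896 = 14272687/62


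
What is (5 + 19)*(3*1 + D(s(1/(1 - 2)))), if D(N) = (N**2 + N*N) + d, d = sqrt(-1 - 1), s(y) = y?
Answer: 120 + 24*I*sqrt(2) ≈ 120.0 + 33.941*I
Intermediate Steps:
d = I*sqrt(2) (d = sqrt(-2) = I*sqrt(2) ≈ 1.4142*I)
D(N) = 2*N**2 + I*sqrt(2) (D(N) = (N**2 + N*N) + I*sqrt(2) = (N**2 + N**2) + I*sqrt(2) = 2*N**2 + I*sqrt(2))
(5 + 19)*(3*1 + D(s(1/(1 - 2)))) = (5 + 19)*(3*1 + (2*(1/(1 - 2))**2 + I*sqrt(2))) = 24*(3 + (2*(1/(-1))**2 + I*sqrt(2))) = 24*(3 + (2*(-1)**2 + I*sqrt(2))) = 24*(3 + (2*1 + I*sqrt(2))) = 24*(3 + (2 + I*sqrt(2))) = 24*(5 + I*sqrt(2)) = 120 + 24*I*sqrt(2)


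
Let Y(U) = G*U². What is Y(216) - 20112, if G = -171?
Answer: -7998288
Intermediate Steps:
Y(U) = -171*U²
Y(216) - 20112 = -171*216² - 20112 = -171*46656 - 20112 = -7978176 - 20112 = -7998288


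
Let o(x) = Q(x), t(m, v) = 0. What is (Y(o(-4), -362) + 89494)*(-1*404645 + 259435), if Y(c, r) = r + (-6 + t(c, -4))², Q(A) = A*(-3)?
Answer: -12948085280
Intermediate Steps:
Q(A) = -3*A
o(x) = -3*x
Y(c, r) = 36 + r (Y(c, r) = r + (-6 + 0)² = r + (-6)² = r + 36 = 36 + r)
(Y(o(-4), -362) + 89494)*(-1*404645 + 259435) = ((36 - 362) + 89494)*(-1*404645 + 259435) = (-326 + 89494)*(-404645 + 259435) = 89168*(-145210) = -12948085280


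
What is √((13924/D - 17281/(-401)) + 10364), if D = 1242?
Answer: √71783814639783/83007 ≈ 102.07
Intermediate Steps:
√((13924/D - 17281/(-401)) + 10364) = √((13924/1242 - 17281/(-401)) + 10364) = √((13924*(1/1242) - 17281*(-1/401)) + 10364) = √((6962/621 + 17281/401) + 10364) = √(13523263/249021 + 10364) = √(2594376907/249021) = √71783814639783/83007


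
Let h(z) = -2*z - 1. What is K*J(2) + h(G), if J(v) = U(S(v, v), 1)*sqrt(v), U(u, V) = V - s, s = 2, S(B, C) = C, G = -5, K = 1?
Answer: 9 - sqrt(2) ≈ 7.5858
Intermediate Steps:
U(u, V) = -2 + V (U(u, V) = V - 1*2 = V - 2 = -2 + V)
h(z) = -1 - 2*z
J(v) = -sqrt(v) (J(v) = (-2 + 1)*sqrt(v) = -sqrt(v))
K*J(2) + h(G) = 1*(-sqrt(2)) + (-1 - 2*(-5)) = -sqrt(2) + (-1 + 10) = -sqrt(2) + 9 = 9 - sqrt(2)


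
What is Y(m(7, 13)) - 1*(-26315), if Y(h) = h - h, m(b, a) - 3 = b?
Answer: 26315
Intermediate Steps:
m(b, a) = 3 + b
Y(h) = 0
Y(m(7, 13)) - 1*(-26315) = 0 - 1*(-26315) = 0 + 26315 = 26315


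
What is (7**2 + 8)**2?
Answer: 3249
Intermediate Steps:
(7**2 + 8)**2 = (49 + 8)**2 = 57**2 = 3249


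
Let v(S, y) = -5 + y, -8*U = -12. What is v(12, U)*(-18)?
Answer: 63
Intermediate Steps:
U = 3/2 (U = -⅛*(-12) = 3/2 ≈ 1.5000)
v(12, U)*(-18) = (-5 + 3/2)*(-18) = -7/2*(-18) = 63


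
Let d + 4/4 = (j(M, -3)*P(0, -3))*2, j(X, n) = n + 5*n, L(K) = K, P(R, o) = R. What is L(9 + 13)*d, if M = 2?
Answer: -22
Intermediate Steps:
j(X, n) = 6*n
d = -1 (d = -1 + ((6*(-3))*0)*2 = -1 - 18*0*2 = -1 + 0*2 = -1 + 0 = -1)
L(9 + 13)*d = (9 + 13)*(-1) = 22*(-1) = -22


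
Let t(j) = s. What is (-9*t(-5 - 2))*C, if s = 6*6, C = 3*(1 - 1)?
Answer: 0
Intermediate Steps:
C = 0 (C = 3*0 = 0)
s = 36
t(j) = 36
(-9*t(-5 - 2))*C = -9*36*0 = -324*0 = 0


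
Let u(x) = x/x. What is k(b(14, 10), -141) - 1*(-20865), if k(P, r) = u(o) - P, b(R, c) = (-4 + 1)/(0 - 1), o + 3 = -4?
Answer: 20863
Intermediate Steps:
o = -7 (o = -3 - 4 = -7)
u(x) = 1
b(R, c) = 3 (b(R, c) = -3/(-1) = -3*(-1) = 3)
k(P, r) = 1 - P
k(b(14, 10), -141) - 1*(-20865) = (1 - 1*3) - 1*(-20865) = (1 - 3) + 20865 = -2 + 20865 = 20863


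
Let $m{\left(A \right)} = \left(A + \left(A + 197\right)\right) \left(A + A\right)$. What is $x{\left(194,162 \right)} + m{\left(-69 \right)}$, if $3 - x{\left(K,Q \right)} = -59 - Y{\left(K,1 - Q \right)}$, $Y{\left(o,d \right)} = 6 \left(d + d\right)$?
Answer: $-10012$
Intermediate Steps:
$m{\left(A \right)} = 2 A \left(197 + 2 A\right)$ ($m{\left(A \right)} = \left(A + \left(197 + A\right)\right) 2 A = \left(197 + 2 A\right) 2 A = 2 A \left(197 + 2 A\right)$)
$Y{\left(o,d \right)} = 12 d$ ($Y{\left(o,d \right)} = 6 \cdot 2 d = 12 d$)
$x{\left(K,Q \right)} = 74 - 12 Q$ ($x{\left(K,Q \right)} = 3 - \left(-59 - 12 \left(1 - Q\right)\right) = 3 - \left(-59 - \left(12 - 12 Q\right)\right) = 3 - \left(-59 + \left(-12 + 12 Q\right)\right) = 3 - \left(-71 + 12 Q\right) = 74 - 12 Q$)
$x{\left(194,162 \right)} + m{\left(-69 \right)} = \left(74 - 1944\right) + 2 \left(-69\right) \left(197 + 2 \left(-69\right)\right) = \left(74 - 1944\right) + 2 \left(-69\right) \left(197 - 138\right) = -1870 + 2 \left(-69\right) 59 = -1870 - 8142 = -10012$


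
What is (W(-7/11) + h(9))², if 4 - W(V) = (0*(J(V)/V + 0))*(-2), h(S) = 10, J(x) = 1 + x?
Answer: 196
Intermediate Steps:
W(V) = 4 (W(V) = 4 - 0*((1 + V)/V + 0)*(-2) = 4 - 0*((1 + V)/V)*(-2) = 4 - 0*(-2) = 4 - 1*0 = 4 + 0 = 4)
(W(-7/11) + h(9))² = (4 + 10)² = 14² = 196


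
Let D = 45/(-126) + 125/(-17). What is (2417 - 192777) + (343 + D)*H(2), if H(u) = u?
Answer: -22573041/119 ≈ -1.8969e+5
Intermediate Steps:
D = -1835/238 (D = 45*(-1/126) + 125*(-1/17) = -5/14 - 125/17 = -1835/238 ≈ -7.7101)
(2417 - 192777) + (343 + D)*H(2) = (2417 - 192777) + (343 - 1835/238)*2 = -190360 + (79799/238)*2 = -190360 + 79799/119 = -22573041/119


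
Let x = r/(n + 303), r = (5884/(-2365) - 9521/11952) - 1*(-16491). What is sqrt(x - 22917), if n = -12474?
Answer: I*sqrt(18837225116396503886838615)/28669277340 ≈ 151.39*I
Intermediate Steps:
r = 466049678947/28266480 (r = (5884*(-1/2365) - 9521*1/11952) + 16491 = (-5884/2365 - 9521/11952) + 16491 = -92842733/28266480 + 16491 = 466049678947/28266480 ≈ 16488.)
x = -466049678947/344031328080 (x = 466049678947/(28266480*(-12474 + 303)) = (466049678947/28266480)/(-12171) = (466049678947/28266480)*(-1/12171) = -466049678947/344031328080 ≈ -1.3547)
sqrt(x - 22917) = sqrt(-466049678947/344031328080 - 22917) = sqrt(-7884631995288307/344031328080) = I*sqrt(18837225116396503886838615)/28669277340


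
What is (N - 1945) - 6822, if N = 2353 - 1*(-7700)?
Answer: 1286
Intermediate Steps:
N = 10053 (N = 2353 + 7700 = 10053)
(N - 1945) - 6822 = (10053 - 1945) - 6822 = 8108 - 6822 = 1286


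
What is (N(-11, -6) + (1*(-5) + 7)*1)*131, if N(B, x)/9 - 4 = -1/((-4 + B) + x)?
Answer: 35239/7 ≈ 5034.1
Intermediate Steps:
N(B, x) = 36 - 9/(-4 + B + x) (N(B, x) = 36 + 9*(-1/((-4 + B) + x)) = 36 + 9*(-1/(-4 + B + x)) = 36 - 9/(-4 + B + x))
(N(-11, -6) + (1*(-5) + 7)*1)*131 = (9*(-17 + 4*(-11) + 4*(-6))/(-4 - 11 - 6) + (1*(-5) + 7)*1)*131 = (9*(-17 - 44 - 24)/(-21) + (-5 + 7)*1)*131 = (9*(-1/21)*(-85) + 2*1)*131 = (255/7 + 2)*131 = (269/7)*131 = 35239/7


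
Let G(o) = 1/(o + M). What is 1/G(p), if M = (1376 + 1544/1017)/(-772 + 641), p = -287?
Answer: -39637085/133227 ≈ -297.52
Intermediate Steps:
M = -1400936/133227 (M = (1376 + 1544*(1/1017))/(-131) = (1376 + 1544/1017)*(-1/131) = (1400936/1017)*(-1/131) = -1400936/133227 ≈ -10.515)
G(o) = 1/(-1400936/133227 + o) (G(o) = 1/(o - 1400936/133227) = 1/(-1400936/133227 + o))
1/G(p) = 1/(133227/(-1400936 + 133227*(-287))) = 1/(133227/(-1400936 - 38236149)) = 1/(133227/(-39637085)) = 1/(133227*(-1/39637085)) = 1/(-133227/39637085) = -39637085/133227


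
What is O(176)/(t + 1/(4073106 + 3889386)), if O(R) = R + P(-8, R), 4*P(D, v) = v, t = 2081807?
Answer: 350349648/3315274316609 ≈ 0.00010568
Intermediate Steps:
P(D, v) = v/4
O(R) = 5*R/4 (O(R) = R + R/4 = 5*R/4)
O(176)/(t + 1/(4073106 + 3889386)) = ((5/4)*176)/(2081807 + 1/(4073106 + 3889386)) = 220/(2081807 + 1/7962492) = 220/(16576371583045/7962492) = 220*(7962492/16576371583045) = 350349648/3315274316609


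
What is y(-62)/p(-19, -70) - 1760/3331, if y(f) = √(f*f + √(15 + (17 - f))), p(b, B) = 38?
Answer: -1760/3331 + √(3844 + √94)/38 ≈ 1.1053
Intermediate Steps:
y(f) = √(f² + √(32 - f))
y(-62)/p(-19, -70) - 1760/3331 = √((-62)² + √(32 - 1*(-62)))/38 - 1760/3331 = √(3844 + √(32 + 62))*(1/38) - 1760*1/3331 = √(3844 + √94)*(1/38) - 1760/3331 = √(3844 + √94)/38 - 1760/3331 = -1760/3331 + √(3844 + √94)/38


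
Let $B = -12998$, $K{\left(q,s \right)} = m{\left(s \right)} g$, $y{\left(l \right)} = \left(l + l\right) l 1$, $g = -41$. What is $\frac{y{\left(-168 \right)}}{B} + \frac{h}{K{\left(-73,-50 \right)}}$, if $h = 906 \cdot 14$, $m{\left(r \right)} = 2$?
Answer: $- \frac{42373842}{266459} \approx -159.03$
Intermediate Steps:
$y{\left(l \right)} = 2 l^{2}$ ($y{\left(l \right)} = 2 l l 1 = 2 l^{2} \cdot 1 = 2 l^{2}$)
$K{\left(q,s \right)} = -82$ ($K{\left(q,s \right)} = 2 \left(-41\right) = -82$)
$h = 12684$
$\frac{y{\left(-168 \right)}}{B} + \frac{h}{K{\left(-73,-50 \right)}} = \frac{2 \left(-168\right)^{2}}{-12998} + \frac{12684}{-82} = 2 \cdot 28224 \left(- \frac{1}{12998}\right) + 12684 \left(- \frac{1}{82}\right) = 56448 \left(- \frac{1}{12998}\right) - \frac{6342}{41} = - \frac{28224}{6499} - \frac{6342}{41} = - \frac{42373842}{266459}$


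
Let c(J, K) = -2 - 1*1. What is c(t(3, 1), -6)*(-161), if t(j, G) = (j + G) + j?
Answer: 483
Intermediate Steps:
t(j, G) = G + 2*j (t(j, G) = (G + j) + j = G + 2*j)
c(J, K) = -3 (c(J, K) = -2 - 1 = -3)
c(t(3, 1), -6)*(-161) = -3*(-161) = 483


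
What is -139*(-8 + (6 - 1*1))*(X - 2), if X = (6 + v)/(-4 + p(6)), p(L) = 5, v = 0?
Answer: 1668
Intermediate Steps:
X = 6 (X = (6 + 0)/(-4 + 5) = 6/1 = 6*1 = 6)
-139*(-8 + (6 - 1*1))*(X - 2) = -139*(-8 + (6 - 1*1))*(6 - 2) = -139*(-8 + (6 - 1))*4 = -139*(-8 + 5)*4 = -(-417)*4 = -139*(-12) = 1668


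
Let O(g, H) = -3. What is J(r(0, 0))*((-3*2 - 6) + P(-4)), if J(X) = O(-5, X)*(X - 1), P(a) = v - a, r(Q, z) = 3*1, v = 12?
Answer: -24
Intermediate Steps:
r(Q, z) = 3
P(a) = 12 - a
J(X) = 3 - 3*X (J(X) = -3*(X - 1) = -3*(-1 + X) = 3 - 3*X)
J(r(0, 0))*((-3*2 - 6) + P(-4)) = (3 - 3*3)*((-3*2 - 6) + (12 - 1*(-4))) = (3 - 9)*((-6 - 6) + (12 + 4)) = -6*(-12 + 16) = -6*4 = -24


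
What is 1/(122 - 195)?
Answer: -1/73 ≈ -0.013699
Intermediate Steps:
1/(122 - 195) = 1/(-73) = -1/73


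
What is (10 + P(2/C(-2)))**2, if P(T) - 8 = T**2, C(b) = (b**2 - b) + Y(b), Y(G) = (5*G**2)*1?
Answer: 9259849/28561 ≈ 324.21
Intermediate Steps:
Y(G) = 5*G**2
C(b) = -b + 6*b**2 (C(b) = (b**2 - b) + 5*b**2 = -b + 6*b**2)
P(T) = 8 + T**2
(10 + P(2/C(-2)))**2 = (10 + (8 + (2/((-2*(-1 + 6*(-2)))))**2))**2 = (10 + (8 + (2/((-2*(-1 - 12))))**2))**2 = (10 + (8 + (2/((-2*(-13))))**2))**2 = (10 + (8 + (2/26)**2))**2 = (10 + (8 + (2*(1/26))**2))**2 = (10 + (8 + (1/13)**2))**2 = (10 + (8 + 1/169))**2 = (10 + 1353/169)**2 = (3043/169)**2 = 9259849/28561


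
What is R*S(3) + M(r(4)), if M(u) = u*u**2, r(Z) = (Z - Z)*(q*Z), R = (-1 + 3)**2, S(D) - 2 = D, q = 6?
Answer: 20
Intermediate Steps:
S(D) = 2 + D
R = 4 (R = 2**2 = 4)
r(Z) = 0 (r(Z) = (Z - Z)*(6*Z) = 0*(6*Z) = 0)
M(u) = u**3
R*S(3) + M(r(4)) = 4*(2 + 3) + 0**3 = 4*5 + 0 = 20 + 0 = 20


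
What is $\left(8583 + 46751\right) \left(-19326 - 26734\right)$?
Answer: $-2548684040$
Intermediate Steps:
$\left(8583 + 46751\right) \left(-19326 - 26734\right) = 55334 \left(-46060\right) = -2548684040$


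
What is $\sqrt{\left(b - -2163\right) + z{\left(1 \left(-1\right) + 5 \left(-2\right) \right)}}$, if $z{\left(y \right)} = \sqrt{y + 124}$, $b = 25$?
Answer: $\sqrt{2188 + \sqrt{113}} \approx 46.89$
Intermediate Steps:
$z{\left(y \right)} = \sqrt{124 + y}$
$\sqrt{\left(b - -2163\right) + z{\left(1 \left(-1\right) + 5 \left(-2\right) \right)}} = \sqrt{\left(25 - -2163\right) + \sqrt{124 + \left(1 \left(-1\right) + 5 \left(-2\right)\right)}} = \sqrt{\left(25 + 2163\right) + \sqrt{124 - 11}} = \sqrt{2188 + \sqrt{124 - 11}} = \sqrt{2188 + \sqrt{113}}$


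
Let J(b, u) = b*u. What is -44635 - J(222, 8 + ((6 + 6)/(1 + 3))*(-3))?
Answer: -44413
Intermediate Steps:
-44635 - J(222, 8 + ((6 + 6)/(1 + 3))*(-3)) = -44635 - 222*(8 + ((6 + 6)/(1 + 3))*(-3)) = -44635 - 222*(8 + (12/4)*(-3)) = -44635 - 222*(8 + (12*(¼))*(-3)) = -44635 - 222*(8 + 3*(-3)) = -44635 - 222*(8 - 9) = -44635 - 222*(-1) = -44635 - 1*(-222) = -44635 + 222 = -44413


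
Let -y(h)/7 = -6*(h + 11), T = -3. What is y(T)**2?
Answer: 112896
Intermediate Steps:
y(h) = 462 + 42*h (y(h) = -(-42)*(h + 11) = -(-42)*(11 + h) = -7*(-66 - 6*h) = 462 + 42*h)
y(T)**2 = (462 + 42*(-3))**2 = (462 - 126)**2 = 336**2 = 112896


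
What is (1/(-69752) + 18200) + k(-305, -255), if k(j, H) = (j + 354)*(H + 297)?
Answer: 1413036015/69752 ≈ 20258.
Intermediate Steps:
k(j, H) = (297 + H)*(354 + j) (k(j, H) = (354 + j)*(297 + H) = (297 + H)*(354 + j))
(1/(-69752) + 18200) + k(-305, -255) = (1/(-69752) + 18200) + (105138 + 297*(-305) + 354*(-255) - 255*(-305)) = (-1/69752 + 18200) + (105138 - 90585 - 90270 + 77775) = 1269486399/69752 + 2058 = 1413036015/69752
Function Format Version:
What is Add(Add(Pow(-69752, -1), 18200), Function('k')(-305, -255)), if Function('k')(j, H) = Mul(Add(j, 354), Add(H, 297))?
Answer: Rational(1413036015, 69752) ≈ 20258.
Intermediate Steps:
Function('k')(j, H) = Mul(Add(297, H), Add(354, j)) (Function('k')(j, H) = Mul(Add(354, j), Add(297, H)) = Mul(Add(297, H), Add(354, j)))
Add(Add(Pow(-69752, -1), 18200), Function('k')(-305, -255)) = Add(Add(Pow(-69752, -1), 18200), Add(105138, Mul(297, -305), Mul(354, -255), Mul(-255, -305))) = Add(Add(Rational(-1, 69752), 18200), Add(105138, -90585, -90270, 77775)) = Add(Rational(1269486399, 69752), 2058) = Rational(1413036015, 69752)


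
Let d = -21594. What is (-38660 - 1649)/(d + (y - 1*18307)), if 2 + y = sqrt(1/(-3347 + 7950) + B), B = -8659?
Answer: 2467898491427/2443054629001 + 161236*I*sqrt(11466468858)/7329163887003 ≈ 1.0102 + 0.0023557*I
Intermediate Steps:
y = -2 + 4*I*sqrt(11466468858)/4603 (y = -2 + sqrt(1/(-3347 + 7950) - 8659) = -2 + sqrt(1/4603 - 8659) = -2 + sqrt(-39857376/4603) = -2 + 4*I*sqrt(11466468858)/4603 ≈ -2.0 + 93.054*I)
(-38660 - 1649)/(d + (y - 1*18307)) = (-38660 - 1649)/(-21594 + ((-2 + 4*I*sqrt(11466468858)/4603) - 1*18307)) = -40309/(-21594 + ((-2 + 4*I*sqrt(11466468858)/4603) - 18307)) = -40309/(-21594 + (-18309 + 4*I*sqrt(11466468858)/4603)) = -40309/(-39903 + 4*I*sqrt(11466468858)/4603)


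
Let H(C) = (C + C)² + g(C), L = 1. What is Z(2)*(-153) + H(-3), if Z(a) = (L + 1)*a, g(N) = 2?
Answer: -574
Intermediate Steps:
Z(a) = 2*a (Z(a) = (1 + 1)*a = 2*a)
H(C) = 2 + 4*C² (H(C) = (C + C)² + 2 = (2*C)² + 2 = 4*C² + 2 = 2 + 4*C²)
Z(2)*(-153) + H(-3) = (2*2)*(-153) + (2 + 4*(-3)²) = 4*(-153) + (2 + 4*9) = -612 + (2 + 36) = -612 + 38 = -574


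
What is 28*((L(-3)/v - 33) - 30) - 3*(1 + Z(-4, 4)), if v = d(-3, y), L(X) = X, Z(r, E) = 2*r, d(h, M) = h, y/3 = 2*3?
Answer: -1715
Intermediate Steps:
y = 18 (y = 3*(2*3) = 3*6 = 18)
v = -3
28*((L(-3)/v - 33) - 30) - 3*(1 + Z(-4, 4)) = 28*((-3/(-3) - 33) - 30) - 3*(1 + 2*(-4)) = 28*((-3*(-1/3) - 33) - 30) - 3*(1 - 8) = 28*((1 - 33) - 30) - 3*(-7) = 28*(-32 - 30) + 21 = 28*(-62) + 21 = -1736 + 21 = -1715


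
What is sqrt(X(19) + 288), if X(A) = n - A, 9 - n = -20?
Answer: sqrt(298) ≈ 17.263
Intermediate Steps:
n = 29 (n = 9 - 1*(-20) = 9 + 20 = 29)
X(A) = 29 - A
sqrt(X(19) + 288) = sqrt((29 - 1*19) + 288) = sqrt((29 - 19) + 288) = sqrt(10 + 288) = sqrt(298)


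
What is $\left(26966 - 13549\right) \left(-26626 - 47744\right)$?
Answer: $-997822290$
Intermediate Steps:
$\left(26966 - 13549\right) \left(-26626 - 47744\right) = 13417 \left(-74370\right) = -997822290$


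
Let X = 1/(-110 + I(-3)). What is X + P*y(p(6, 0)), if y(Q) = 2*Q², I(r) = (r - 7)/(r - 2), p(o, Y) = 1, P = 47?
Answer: 10151/108 ≈ 93.991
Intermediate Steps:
I(r) = (-7 + r)/(-2 + r)
X = -1/108 (X = 1/(-110 + (-7 - 3)/(-2 - 3)) = 1/(-110 - 10/(-5)) = 1/(-110 - ⅕*(-10)) = 1/(-110 + 2) = 1/(-108) = -1/108 ≈ -0.0092593)
X + P*y(p(6, 0)) = -1/108 + 47*(2*1²) = -1/108 + 47*(2*1) = -1/108 + 47*2 = -1/108 + 94 = 10151/108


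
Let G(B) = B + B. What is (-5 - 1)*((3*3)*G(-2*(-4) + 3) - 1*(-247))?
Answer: -2670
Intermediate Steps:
G(B) = 2*B
(-5 - 1)*((3*3)*G(-2*(-4) + 3) - 1*(-247)) = (-5 - 1)*((3*3)*(2*(-2*(-4) + 3)) - 1*(-247)) = -6*(9*(2*(8 + 3)) + 247) = -6*(9*(2*11) + 247) = -6*(9*22 + 247) = -6*(198 + 247) = -6*445 = -2670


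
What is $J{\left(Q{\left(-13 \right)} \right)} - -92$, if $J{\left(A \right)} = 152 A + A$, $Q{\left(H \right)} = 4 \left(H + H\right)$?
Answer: $-15820$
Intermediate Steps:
$Q{\left(H \right)} = 8 H$ ($Q{\left(H \right)} = 4 \cdot 2 H = 8 H$)
$J{\left(A \right)} = 153 A$
$J{\left(Q{\left(-13 \right)} \right)} - -92 = 153 \cdot 8 \left(-13\right) - -92 = 153 \left(-104\right) + 92 = -15912 + 92 = -15820$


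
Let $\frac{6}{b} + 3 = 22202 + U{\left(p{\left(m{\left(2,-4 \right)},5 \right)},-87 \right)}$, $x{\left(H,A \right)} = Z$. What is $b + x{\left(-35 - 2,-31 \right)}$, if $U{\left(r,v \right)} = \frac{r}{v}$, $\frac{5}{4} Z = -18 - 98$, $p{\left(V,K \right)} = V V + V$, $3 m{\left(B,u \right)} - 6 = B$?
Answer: $- \frac{8065098766}{86908645} \approx -92.8$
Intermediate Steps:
$m{\left(B,u \right)} = 2 + \frac{B}{3}$
$p{\left(V,K \right)} = V + V^{2}$ ($p{\left(V,K \right)} = V^{2} + V = V + V^{2}$)
$Z = - \frac{464}{5}$ ($Z = \frac{4 \left(-18 - 98\right)}{5} = \frac{4}{5} \left(-116\right) = - \frac{464}{5} \approx -92.8$)
$x{\left(H,A \right)} = - \frac{464}{5}$
$b = \frac{4698}{17381729}$ ($b = \frac{6}{-3 + \left(22202 + \frac{\left(2 + \frac{1}{3} \cdot 2\right) \left(1 + \left(2 + \frac{1}{3} \cdot 2\right)\right)}{-87}\right)} = \frac{6}{-3 + \left(22202 + \left(2 + \frac{2}{3}\right) \left(1 + \left(2 + \frac{2}{3}\right)\right) \left(- \frac{1}{87}\right)\right)} = \frac{6}{-3 + \left(22202 + \frac{8 \left(1 + \frac{8}{3}\right)}{3} \left(- \frac{1}{87}\right)\right)} = \frac{6}{-3 + \left(22202 + \frac{8}{3} \cdot \frac{11}{3} \left(- \frac{1}{87}\right)\right)} = \frac{6}{-3 + \left(22202 + \frac{88}{9} \left(- \frac{1}{87}\right)\right)} = \frac{6}{-3 + \left(22202 - \frac{88}{783}\right)} = \frac{6}{-3 + \frac{17384078}{783}} = \frac{6}{\frac{17381729}{783}} = 6 \cdot \frac{783}{17381729} = \frac{4698}{17381729} \approx 0.00027028$)
$b + x{\left(-35 - 2,-31 \right)} = \frac{4698}{17381729} - \frac{464}{5} = - \frac{8065098766}{86908645}$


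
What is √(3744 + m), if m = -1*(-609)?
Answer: √4353 ≈ 65.977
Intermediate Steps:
m = 609
√(3744 + m) = √(3744 + 609) = √4353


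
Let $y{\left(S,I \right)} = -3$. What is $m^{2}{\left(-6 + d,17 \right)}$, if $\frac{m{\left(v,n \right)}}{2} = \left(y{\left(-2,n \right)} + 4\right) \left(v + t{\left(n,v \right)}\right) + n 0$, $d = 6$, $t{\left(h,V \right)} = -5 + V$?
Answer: $100$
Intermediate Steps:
$m{\left(v,n \right)} = -10 + 4 v$ ($m{\left(v,n \right)} = 2 \left(\left(-3 + 4\right) \left(v + \left(-5 + v\right)\right) + n 0\right) = 2 \left(1 \left(-5 + 2 v\right) + 0\right) = 2 \left(\left(-5 + 2 v\right) + 0\right) = 2 \left(-5 + 2 v\right) = -10 + 4 v$)
$m^{2}{\left(-6 + d,17 \right)} = \left(-10 + 4 \left(-6 + 6\right)\right)^{2} = \left(-10 + 4 \cdot 0\right)^{2} = \left(-10 + 0\right)^{2} = \left(-10\right)^{2} = 100$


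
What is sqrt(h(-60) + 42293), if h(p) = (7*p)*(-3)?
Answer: sqrt(43553) ≈ 208.69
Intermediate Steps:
h(p) = -21*p
sqrt(h(-60) + 42293) = sqrt(-21*(-60) + 42293) = sqrt(1260 + 42293) = sqrt(43553)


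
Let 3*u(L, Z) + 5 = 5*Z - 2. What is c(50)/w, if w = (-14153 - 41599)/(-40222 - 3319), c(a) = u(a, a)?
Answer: 1175607/18584 ≈ 63.259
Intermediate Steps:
u(L, Z) = -7/3 + 5*Z/3 (u(L, Z) = -5/3 + (5*Z - 2)/3 = -5/3 + (-2 + 5*Z)/3 = -5/3 + (-2/3 + 5*Z/3) = -7/3 + 5*Z/3)
c(a) = -7/3 + 5*a/3
w = 55752/43541 (w = -55752/(-43541) = -55752*(-1/43541) = 55752/43541 ≈ 1.2804)
c(50)/w = (-7/3 + (5/3)*50)/(55752/43541) = (-7/3 + 250/3)*(43541/55752) = 81*(43541/55752) = 1175607/18584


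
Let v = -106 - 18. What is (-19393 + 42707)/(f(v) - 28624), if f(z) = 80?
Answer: -11657/14272 ≈ -0.81677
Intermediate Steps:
v = -124
(-19393 + 42707)/(f(v) - 28624) = (-19393 + 42707)/(80 - 28624) = 23314/(-28544) = 23314*(-1/28544) = -11657/14272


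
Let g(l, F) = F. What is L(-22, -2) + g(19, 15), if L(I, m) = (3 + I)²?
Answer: 376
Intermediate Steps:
L(-22, -2) + g(19, 15) = (3 - 22)² + 15 = (-19)² + 15 = 361 + 15 = 376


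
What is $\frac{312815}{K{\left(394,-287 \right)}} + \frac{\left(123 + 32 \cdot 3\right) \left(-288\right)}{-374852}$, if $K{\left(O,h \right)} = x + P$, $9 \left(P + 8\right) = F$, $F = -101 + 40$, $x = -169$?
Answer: $- \frac{263807408583}{155001302} \approx -1702.0$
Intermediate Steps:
$F = -61$
$P = - \frac{133}{9}$ ($P = -8 + \frac{1}{9} \left(-61\right) = -8 - \frac{61}{9} = - \frac{133}{9} \approx -14.778$)
$K{\left(O,h \right)} = - \frac{1654}{9}$ ($K{\left(O,h \right)} = -169 - \frac{133}{9} = - \frac{1654}{9}$)
$\frac{312815}{K{\left(394,-287 \right)}} + \frac{\left(123 + 32 \cdot 3\right) \left(-288\right)}{-374852} = \frac{312815}{- \frac{1654}{9}} + \frac{\left(123 + 32 \cdot 3\right) \left(-288\right)}{-374852} = 312815 \left(- \frac{9}{1654}\right) + \left(123 + 96\right) \left(-288\right) \left(- \frac{1}{374852}\right) = - \frac{2815335}{1654} + 219 \left(-288\right) \left(- \frac{1}{374852}\right) = - \frac{2815335}{1654} - - \frac{15768}{93713} = - \frac{2815335}{1654} + \frac{15768}{93713} = - \frac{263807408583}{155001302}$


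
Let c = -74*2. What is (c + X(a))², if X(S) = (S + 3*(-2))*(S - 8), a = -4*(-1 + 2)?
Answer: 784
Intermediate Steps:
c = -148
a = -4 (a = -4*1 = -4)
X(S) = (-8 + S)*(-6 + S) (X(S) = (S - 6)*(-8 + S) = (-6 + S)*(-8 + S) = (-8 + S)*(-6 + S))
(c + X(a))² = (-148 + (48 + (-4)² - 14*(-4)))² = (-148 + (48 + 16 + 56))² = (-148 + 120)² = (-28)² = 784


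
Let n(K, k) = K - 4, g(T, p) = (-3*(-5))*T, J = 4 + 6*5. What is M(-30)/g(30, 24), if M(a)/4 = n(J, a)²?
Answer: 8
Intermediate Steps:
J = 34 (J = 4 + 30 = 34)
g(T, p) = 15*T
n(K, k) = -4 + K
M(a) = 3600 (M(a) = 4*(-4 + 34)² = 4*30² = 4*900 = 3600)
M(-30)/g(30, 24) = 3600/((15*30)) = 3600/450 = 3600*(1/450) = 8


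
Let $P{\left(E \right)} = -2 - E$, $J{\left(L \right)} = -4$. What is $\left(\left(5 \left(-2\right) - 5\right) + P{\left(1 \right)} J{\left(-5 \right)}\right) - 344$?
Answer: $-347$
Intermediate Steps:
$\left(\left(5 \left(-2\right) - 5\right) + P{\left(1 \right)} J{\left(-5 \right)}\right) - 344 = \left(\left(5 \left(-2\right) - 5\right) + \left(-2 - 1\right) \left(-4\right)\right) - 344 = \left(\left(-10 - 5\right) + \left(-2 - 1\right) \left(-4\right)\right) - 344 = \left(-15 - -12\right) - 344 = \left(-15 + 12\right) - 344 = -3 - 344 = -347$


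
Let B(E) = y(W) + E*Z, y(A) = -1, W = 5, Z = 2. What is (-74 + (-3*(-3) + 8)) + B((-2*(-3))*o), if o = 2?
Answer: -34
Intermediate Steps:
B(E) = -1 + 2*E (B(E) = -1 + E*2 = -1 + 2*E)
(-74 + (-3*(-3) + 8)) + B((-2*(-3))*o) = (-74 + (-3*(-3) + 8)) + (-1 + 2*(-2*(-3)*2)) = (-74 + (9 + 8)) + (-1 + 2*(6*2)) = (-74 + 17) + (-1 + 2*12) = -57 + (-1 + 24) = -57 + 23 = -34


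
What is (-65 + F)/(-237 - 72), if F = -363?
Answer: 428/309 ≈ 1.3851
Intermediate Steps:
(-65 + F)/(-237 - 72) = (-65 - 363)/(-237 - 72) = -428/(-309) = -428*(-1/309) = 428/309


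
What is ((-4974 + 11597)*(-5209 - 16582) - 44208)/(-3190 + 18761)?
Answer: -144366001/15571 ≈ -9271.5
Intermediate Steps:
((-4974 + 11597)*(-5209 - 16582) - 44208)/(-3190 + 18761) = (6623*(-21791) - 44208)/15571 = (-144321793 - 44208)*(1/15571) = -144366001*1/15571 = -144366001/15571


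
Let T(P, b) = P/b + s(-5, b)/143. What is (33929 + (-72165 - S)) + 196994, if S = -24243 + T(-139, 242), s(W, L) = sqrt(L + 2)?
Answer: 44286381/242 - 2*sqrt(61)/143 ≈ 1.8300e+5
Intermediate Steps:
s(W, L) = sqrt(2 + L)
T(P, b) = sqrt(2 + b)/143 + P/b (T(P, b) = P/b + sqrt(2 + b)/143 = sqrt(2 + b)/143 + P/b)
S = -5866945/242 + 2*sqrt(61)/143 (S = -24243 + (sqrt(2 + 242)/143 - 139/242) = -24243 + (sqrt(244)/143 - 139*1/242) = -24243 + ((2*sqrt(61))/143 - 139/242) = -24243 + (2*sqrt(61)/143 - 139/242) = -24243 + (-139/242 + 2*sqrt(61)/143) = -5866945/242 + 2*sqrt(61)/143 ≈ -24243.)
(33929 + (-72165 - S)) + 196994 = (33929 + (-72165 - (-5866945/242 + 2*sqrt(61)/143))) + 196994 = (33929 + (-72165 + (5866945/242 - 2*sqrt(61)/143))) + 196994 = (33929 + (-11596985/242 - 2*sqrt(61)/143)) + 196994 = (-3386167/242 - 2*sqrt(61)/143) + 196994 = 44286381/242 - 2*sqrt(61)/143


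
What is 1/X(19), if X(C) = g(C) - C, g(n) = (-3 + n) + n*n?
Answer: 1/358 ≈ 0.0027933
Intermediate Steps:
g(n) = -3 + n + n² (g(n) = (-3 + n) + n² = -3 + n + n²)
X(C) = -3 + C² (X(C) = (-3 + C + C²) - C = -3 + C²)
1/X(19) = 1/(-3 + 19²) = 1/(-3 + 361) = 1/358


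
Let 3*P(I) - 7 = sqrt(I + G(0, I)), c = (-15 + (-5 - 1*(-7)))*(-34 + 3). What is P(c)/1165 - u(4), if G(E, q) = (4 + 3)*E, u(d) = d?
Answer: -13973/3495 + sqrt(403)/3495 ≈ -3.9923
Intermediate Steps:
G(E, q) = 7*E
c = 403 (c = (-15 + (-5 + 7))*(-31) = (-15 + 2)*(-31) = -13*(-31) = 403)
P(I) = 7/3 + sqrt(I)/3 (P(I) = 7/3 + sqrt(I + 7*0)/3 = 7/3 + sqrt(I + 0)/3 = 7/3 + sqrt(I)/3)
P(c)/1165 - u(4) = (7/3 + sqrt(403)/3)/1165 - 1*4 = (7/3 + sqrt(403)/3)*(1/1165) - 4 = (7/3495 + sqrt(403)/3495) - 4 = -13973/3495 + sqrt(403)/3495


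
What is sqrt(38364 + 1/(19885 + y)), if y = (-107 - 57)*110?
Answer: sqrt(14510224105)/615 ≈ 195.87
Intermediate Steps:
y = -18040 (y = -164*110 = -18040)
sqrt(38364 + 1/(19885 + y)) = sqrt(38364 + 1/(19885 - 18040)) = sqrt(38364 + 1/1845) = sqrt(70781581/1845) = sqrt(14510224105)/615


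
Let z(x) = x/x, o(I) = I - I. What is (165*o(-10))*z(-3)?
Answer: 0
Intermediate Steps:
o(I) = 0
z(x) = 1
(165*o(-10))*z(-3) = (165*0)*1 = 0*1 = 0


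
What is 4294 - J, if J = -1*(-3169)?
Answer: 1125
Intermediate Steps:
J = 3169
4294 - J = 4294 - 1*3169 = 4294 - 3169 = 1125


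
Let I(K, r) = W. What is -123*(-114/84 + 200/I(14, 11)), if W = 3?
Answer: -112463/14 ≈ -8033.1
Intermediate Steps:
I(K, r) = 3
-123*(-114/84 + 200/I(14, 11)) = -123*(-114/84 + 200/3) = -123*(-114*1/84 + 200*(⅓)) = -123*(-19/14 + 200/3) = -123*2743/42 = -112463/14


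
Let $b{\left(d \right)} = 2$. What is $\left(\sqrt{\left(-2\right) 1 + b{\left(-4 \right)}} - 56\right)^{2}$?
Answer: $3136$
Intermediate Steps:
$\left(\sqrt{\left(-2\right) 1 + b{\left(-4 \right)}} - 56\right)^{2} = \left(\sqrt{\left(-2\right) 1 + 2} - 56\right)^{2} = \left(\sqrt{-2 + 2} - 56\right)^{2} = \left(\sqrt{0} - 56\right)^{2} = \left(0 - 56\right)^{2} = \left(-56\right)^{2} = 3136$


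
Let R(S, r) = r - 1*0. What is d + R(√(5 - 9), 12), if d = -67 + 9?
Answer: -46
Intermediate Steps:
d = -58
R(S, r) = r (R(S, r) = r + 0 = r)
d + R(√(5 - 9), 12) = -58 + 12 = -46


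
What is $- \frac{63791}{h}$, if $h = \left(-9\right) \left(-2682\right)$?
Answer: $- \frac{63791}{24138} \approx -2.6428$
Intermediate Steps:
$h = 24138$
$- \frac{63791}{h} = - \frac{63791}{24138}$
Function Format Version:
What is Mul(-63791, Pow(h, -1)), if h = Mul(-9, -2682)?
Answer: Rational(-63791, 24138) ≈ -2.6428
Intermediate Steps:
h = 24138
Mul(-63791, Pow(h, -1)) = Mul(-63791, Pow(24138, -1)) = Mul(-63791, Rational(1, 24138)) = Rational(-63791, 24138)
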